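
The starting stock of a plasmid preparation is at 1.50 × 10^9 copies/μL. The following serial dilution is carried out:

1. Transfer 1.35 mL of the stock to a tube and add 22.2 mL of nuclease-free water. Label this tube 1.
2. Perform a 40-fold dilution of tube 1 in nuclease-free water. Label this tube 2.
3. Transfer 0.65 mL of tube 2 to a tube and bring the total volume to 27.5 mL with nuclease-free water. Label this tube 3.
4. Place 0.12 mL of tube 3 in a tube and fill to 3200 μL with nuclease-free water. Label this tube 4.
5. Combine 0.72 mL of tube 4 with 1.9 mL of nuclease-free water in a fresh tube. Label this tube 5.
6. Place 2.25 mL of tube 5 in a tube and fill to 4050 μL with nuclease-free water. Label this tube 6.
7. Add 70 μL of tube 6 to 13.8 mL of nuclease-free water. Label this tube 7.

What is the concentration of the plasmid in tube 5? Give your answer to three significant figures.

Step 1: 1.35 mL + 22.2 mL = 23.55 mL total → factor 23.55/1.35 = 17.444
Step 2: 40-fold → factor 40
Step 3: 0.65 mL brought to 27.5 mL → factor 27.5/0.65 = 42.308
Step 4: 0.12 mL brought to 3200 μL → factor 3.2/0.12 = 26.667
Step 5: 0.72 mL + 1.9 mL = 2.62 mL total → factor 2.62/0.72 = 3.6389
Dilution factor through tube 5 = 17.444 × 40 × 42.308 × 26.667 × 3.6389 = 2.8647 × 10^6
[tube 5] = 1.50 × 10^9 copies/μL / 2.8647 × 10^6 = 524 copies/μL

524 copies/μL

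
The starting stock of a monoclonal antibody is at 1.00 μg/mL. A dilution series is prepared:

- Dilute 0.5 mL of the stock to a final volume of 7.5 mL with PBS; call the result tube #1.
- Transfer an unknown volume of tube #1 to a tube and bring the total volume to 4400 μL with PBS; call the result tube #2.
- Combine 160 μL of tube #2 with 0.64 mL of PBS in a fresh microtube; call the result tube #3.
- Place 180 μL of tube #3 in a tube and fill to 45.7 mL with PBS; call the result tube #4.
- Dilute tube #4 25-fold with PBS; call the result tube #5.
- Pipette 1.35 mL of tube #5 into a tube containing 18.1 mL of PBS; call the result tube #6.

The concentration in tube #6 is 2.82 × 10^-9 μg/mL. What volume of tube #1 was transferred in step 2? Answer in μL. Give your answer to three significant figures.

Step 1: 0.5 mL brought to 7.5 mL → factor 7.5/0.5 = 15
Step 2: v brought to 4400 μL → factor = 4400 μL/v
Step 3: 160 μL + 0.64 mL = 800 μL total → factor 800/160 = 5
Step 4: 180 μL brought to 45.7 mL → factor 45700/180 = 253.89
Step 5: 25-fold → factor 25
Step 6: 1.35 mL + 18.1 mL = 19.45 mL total → factor 19.45/1.35 = 14.407
Product of known-step factors = 6.8585 × 10^6
Overall factor = 1.00 μg/mL / (2.82 × 10^-9 μg/mL) = 3.5461 × 10^8
Step-2 factor = 3.5461 × 10^8 / 6.8585 × 10^6 = 51.704
v = 4400 μL / 51.704 = 85.1 μL

85.1 μL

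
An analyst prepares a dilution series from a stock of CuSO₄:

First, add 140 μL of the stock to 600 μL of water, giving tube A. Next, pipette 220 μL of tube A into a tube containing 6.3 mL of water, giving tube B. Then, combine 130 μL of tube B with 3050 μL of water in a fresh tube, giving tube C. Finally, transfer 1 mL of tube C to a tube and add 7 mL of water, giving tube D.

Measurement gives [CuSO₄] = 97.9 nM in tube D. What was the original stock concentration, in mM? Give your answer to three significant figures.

3.00 mM

Step 1: 140 μL + 600 μL = 740 μL total → factor 740/140 = 5.2857
Step 2: 220 μL + 6.3 mL = 6520 μL total → factor 6520/220 = 29.636
Step 3: 130 μL + 3050 μL = 3180 μL total → factor 3180/130 = 24.462
Step 4: 1 mL + 7 mL = 8 mL total → factor 8/1 = 8
Overall dilution factor = 5.2857 × 29.636 × 24.462 × 8 = 30655
Stock = 97.9 nM × 30655 = 3.001 × 10^6 nM = 3.00 mM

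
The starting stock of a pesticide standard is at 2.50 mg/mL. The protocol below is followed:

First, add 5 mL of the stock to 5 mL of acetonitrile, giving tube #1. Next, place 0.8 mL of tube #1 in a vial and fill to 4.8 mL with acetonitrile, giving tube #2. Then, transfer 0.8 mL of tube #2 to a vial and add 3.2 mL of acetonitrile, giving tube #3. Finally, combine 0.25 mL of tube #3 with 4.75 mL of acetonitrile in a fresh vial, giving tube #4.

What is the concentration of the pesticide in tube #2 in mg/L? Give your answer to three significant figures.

Step 1: 5 mL + 5 mL = 10 mL total → factor 10/5 = 2
Step 2: 0.8 mL brought to 4.8 mL → factor 4.8/0.8 = 6
Dilution factor through tube #2 = 2 × 6 = 12
[tube #2] = 2.50 mg/mL / 12 = 0.2083 mg/mL = 208 mg/L

208 mg/L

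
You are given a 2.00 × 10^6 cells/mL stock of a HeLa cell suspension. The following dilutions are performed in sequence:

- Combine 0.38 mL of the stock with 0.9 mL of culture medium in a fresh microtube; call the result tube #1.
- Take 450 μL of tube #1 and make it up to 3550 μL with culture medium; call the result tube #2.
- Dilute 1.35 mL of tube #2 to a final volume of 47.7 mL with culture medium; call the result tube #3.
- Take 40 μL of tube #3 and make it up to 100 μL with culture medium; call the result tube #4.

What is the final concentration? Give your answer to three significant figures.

Step 1: 0.38 mL + 0.9 mL = 1.28 mL total → factor 1.28/0.38 = 3.3684
Step 2: 450 μL brought to 3550 μL → factor 3550/450 = 7.8889
Step 3: 1.35 mL brought to 47.7 mL → factor 47.7/1.35 = 35.333
Step 4: 40 μL brought to 100 μL → factor 100/40 = 2.5
Overall dilution factor = 3.3684 × 7.8889 × 35.333 × 2.5 = 2347.3
Final = 2.00 × 10^6 cells/mL / 2347.3 = 852 cells/mL

852 cells/mL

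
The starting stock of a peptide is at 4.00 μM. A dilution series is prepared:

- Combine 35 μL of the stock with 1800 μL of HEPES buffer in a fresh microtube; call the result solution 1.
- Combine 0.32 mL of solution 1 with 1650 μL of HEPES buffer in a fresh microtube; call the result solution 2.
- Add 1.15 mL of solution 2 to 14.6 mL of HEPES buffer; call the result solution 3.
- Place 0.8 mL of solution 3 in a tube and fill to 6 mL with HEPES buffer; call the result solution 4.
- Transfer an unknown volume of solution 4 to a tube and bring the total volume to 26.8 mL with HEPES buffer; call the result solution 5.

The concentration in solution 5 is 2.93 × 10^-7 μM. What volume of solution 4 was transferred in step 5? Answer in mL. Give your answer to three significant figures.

Step 1: 35 μL + 1800 μL = 1835 μL total → factor 1835/35 = 52.429
Step 2: 0.32 mL + 1650 μL = 1.97 mL total → factor 1.97/0.32 = 6.1562
Step 3: 1.15 mL + 14.6 mL = 15.75 mL total → factor 15.75/1.15 = 13.696
Step 4: 0.8 mL brought to 6 mL → factor 6/0.8 = 7.5
Step 5: v brought to 26.8 mL → factor = 26.8 mL/v
Product of known-step factors = 33153
Overall factor = 4.00 μM / (2.93 × 10^-7 μM) = 1.3652 × 10^7
Step-5 factor = 1.3652 × 10^7 / 33153 = 411.78
v = 26.8 mL / 411.78 = 0.0651 mL

0.0651 mL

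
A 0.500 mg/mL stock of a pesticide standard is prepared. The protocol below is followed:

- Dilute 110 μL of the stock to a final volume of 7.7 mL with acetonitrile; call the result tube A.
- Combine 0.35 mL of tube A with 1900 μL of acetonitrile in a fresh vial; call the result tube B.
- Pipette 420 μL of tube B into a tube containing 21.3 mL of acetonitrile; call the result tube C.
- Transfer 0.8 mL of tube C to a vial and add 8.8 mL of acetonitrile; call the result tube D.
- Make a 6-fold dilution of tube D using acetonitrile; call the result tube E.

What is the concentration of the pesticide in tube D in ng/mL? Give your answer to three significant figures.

Step 1: 110 μL brought to 7.7 mL → factor 7700/110 = 70
Step 2: 0.35 mL + 1900 μL = 2.25 mL total → factor 2.25/0.35 = 6.4286
Step 3: 420 μL + 21.3 mL = 21720 μL total → factor 21720/420 = 51.714
Step 4: 0.8 mL + 8.8 mL = 9.6 mL total → factor 9.6/0.8 = 12
Dilution factor through tube D = 70 × 6.4286 × 51.714 × 12 = 2.7926 × 10^5
[tube D] = 0.500 mg/mL / 2.7926 × 10^5 = 1.790 × 10^-6 mg/mL = 1.79 ng/mL

1.79 ng/mL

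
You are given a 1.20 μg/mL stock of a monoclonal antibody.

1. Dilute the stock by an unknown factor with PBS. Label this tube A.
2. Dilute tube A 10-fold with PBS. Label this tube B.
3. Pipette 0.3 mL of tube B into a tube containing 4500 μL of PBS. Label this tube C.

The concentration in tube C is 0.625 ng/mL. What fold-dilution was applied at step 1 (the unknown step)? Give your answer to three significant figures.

12.0-fold

Step 1: unknown factor x
Step 2: 10-fold → factor 10
Step 3: 0.3 mL + 4500 μL = 4.8 mL total → factor 4.8/0.3 = 16
Product of known-step factors = 160
Overall factor = 1.20 μg/mL / (0.625 ng/mL) = 1920
x = 1920 / 160 = 12.0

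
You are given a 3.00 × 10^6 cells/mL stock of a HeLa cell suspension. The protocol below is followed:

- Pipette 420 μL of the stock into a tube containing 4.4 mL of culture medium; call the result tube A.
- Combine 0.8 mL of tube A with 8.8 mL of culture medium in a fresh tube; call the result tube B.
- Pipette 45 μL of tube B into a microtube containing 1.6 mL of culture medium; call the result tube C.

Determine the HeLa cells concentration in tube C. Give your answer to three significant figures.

Step 1: 420 μL + 4.4 mL = 4820 μL total → factor 4820/420 = 11.476
Step 2: 0.8 mL + 8.8 mL = 9.6 mL total → factor 9.6/0.8 = 12
Step 3: 45 μL + 1.6 mL = 1645 μL total → factor 1645/45 = 36.556
Overall dilution factor = 11.476 × 12 × 36.556 = 5034.2
Final = 3.00 × 10^6 cells/mL / 5034.2 = 596 cells/mL

596 cells/mL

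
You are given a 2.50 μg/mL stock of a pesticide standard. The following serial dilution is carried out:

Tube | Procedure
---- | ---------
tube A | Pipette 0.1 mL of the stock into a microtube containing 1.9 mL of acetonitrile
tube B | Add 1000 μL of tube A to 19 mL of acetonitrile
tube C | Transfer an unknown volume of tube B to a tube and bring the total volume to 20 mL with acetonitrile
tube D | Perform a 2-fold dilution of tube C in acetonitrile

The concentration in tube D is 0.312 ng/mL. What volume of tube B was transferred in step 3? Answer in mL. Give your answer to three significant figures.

2.00 mL

Step 1: 0.1 mL + 1.9 mL = 2 mL total → factor 2/0.1 = 20
Step 2: 1000 μL + 19 mL = 20000 μL total → factor 20000/1000 = 20
Step 3: v brought to 20 mL → factor = 20 mL/v
Step 4: 2-fold → factor 2
Product of known-step factors = 800
Overall factor = 2.50 μg/mL / (0.312 ng/mL) = 8012.8
Step-3 factor = 8012.8 / 800 = 10.016
v = 20 mL / 10.016 = 2.00 mL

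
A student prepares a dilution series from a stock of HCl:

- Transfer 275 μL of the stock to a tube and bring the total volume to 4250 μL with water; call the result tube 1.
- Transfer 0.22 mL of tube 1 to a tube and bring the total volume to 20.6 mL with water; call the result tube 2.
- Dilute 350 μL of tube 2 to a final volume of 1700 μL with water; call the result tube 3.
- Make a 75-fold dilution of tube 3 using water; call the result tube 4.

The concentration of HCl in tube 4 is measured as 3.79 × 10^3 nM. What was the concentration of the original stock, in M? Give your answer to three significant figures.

2.00 M

Step 1: 275 μL brought to 4250 μL → factor 4250/275 = 15.455
Step 2: 0.22 mL brought to 20.6 mL → factor 20.6/0.22 = 93.636
Step 3: 350 μL brought to 1700 μL → factor 1700/350 = 4.8571
Step 4: 75-fold → factor 75
Overall dilution factor = 15.455 × 93.636 × 4.8571 × 75 = 5.2716 × 10^5
Stock = 3.79 × 10^3 nM × 5.2716 × 10^5 = 1.998 × 10^9 nM = 2.00 M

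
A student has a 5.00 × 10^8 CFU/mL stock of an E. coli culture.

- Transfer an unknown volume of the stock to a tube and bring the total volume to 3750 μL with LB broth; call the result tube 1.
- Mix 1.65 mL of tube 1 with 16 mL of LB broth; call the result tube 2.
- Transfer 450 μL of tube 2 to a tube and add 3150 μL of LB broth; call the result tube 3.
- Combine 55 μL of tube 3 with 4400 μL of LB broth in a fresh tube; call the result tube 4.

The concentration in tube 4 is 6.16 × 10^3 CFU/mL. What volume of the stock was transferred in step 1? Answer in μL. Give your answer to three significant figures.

Step 1: v brought to 3750 μL → factor = 3750 μL/v
Step 2: 1.65 mL + 16 mL = 17.65 mL total → factor 17.65/1.65 = 10.697
Step 3: 450 μL + 3150 μL = 3600 μL total → factor 3600/450 = 8
Step 4: 55 μL + 4400 μL = 4455 μL total → factor 4455/55 = 81
Product of known-step factors = 6931.6
Overall factor = 5.00 × 10^8 CFU/mL / (6.16 × 10^3 CFU/mL) = 81169
Step-1 factor = 81169 / 6931.6 = 11.71
v = 3750 μL / 11.71 = 320 μL

320 μL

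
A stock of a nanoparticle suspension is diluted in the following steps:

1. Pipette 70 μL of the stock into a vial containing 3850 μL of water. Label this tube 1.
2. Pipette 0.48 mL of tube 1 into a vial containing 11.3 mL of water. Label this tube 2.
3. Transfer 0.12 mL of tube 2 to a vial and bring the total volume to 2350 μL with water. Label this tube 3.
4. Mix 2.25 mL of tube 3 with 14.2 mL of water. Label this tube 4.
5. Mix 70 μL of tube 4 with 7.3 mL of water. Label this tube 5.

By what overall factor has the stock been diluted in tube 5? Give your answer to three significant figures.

2.07 × 10^7

Step 1: 70 μL + 3850 μL = 3920 μL total → factor 3920/70 = 56
Step 2: 0.48 mL + 11.3 mL = 11.78 mL total → factor 11.78/0.48 = 24.542
Step 3: 0.12 mL brought to 2350 μL → factor 2.35/0.12 = 19.583
Step 4: 2.25 mL + 14.2 mL = 16.45 mL total → factor 16.45/2.25 = 7.3111
Step 5: 70 μL + 7.3 mL = 7370 μL total → factor 7370/70 = 105.29
Overall dilution factor = 56 × 24.542 × 19.583 × 7.3111 × 105.29 = 2.0717 × 10^7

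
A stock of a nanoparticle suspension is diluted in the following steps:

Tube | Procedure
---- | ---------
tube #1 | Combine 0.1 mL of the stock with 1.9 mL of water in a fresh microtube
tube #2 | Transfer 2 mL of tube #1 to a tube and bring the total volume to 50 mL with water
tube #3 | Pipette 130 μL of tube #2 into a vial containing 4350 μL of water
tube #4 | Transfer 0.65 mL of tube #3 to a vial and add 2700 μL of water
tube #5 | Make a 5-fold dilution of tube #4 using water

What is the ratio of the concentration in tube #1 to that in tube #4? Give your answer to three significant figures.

Step 1: 0.1 mL + 1.9 mL = 2 mL total → factor 2/0.1 = 20
Step 2: 2 mL brought to 50 mL → factor 50/2 = 25
Step 3: 130 μL + 4350 μL = 4480 μL total → factor 4480/130 = 34.462
Step 4: 0.65 mL + 2700 μL = 3.35 mL total → factor 3.35/0.65 = 5.1538
Dilution factor to tube #1 = 20; to tube #4 = 88805
[tube #1]/[tube #4] = (factor to tube #4)/(factor to tube #1) = 88805/20 = 4.44 × 10^3

4.44 × 10^3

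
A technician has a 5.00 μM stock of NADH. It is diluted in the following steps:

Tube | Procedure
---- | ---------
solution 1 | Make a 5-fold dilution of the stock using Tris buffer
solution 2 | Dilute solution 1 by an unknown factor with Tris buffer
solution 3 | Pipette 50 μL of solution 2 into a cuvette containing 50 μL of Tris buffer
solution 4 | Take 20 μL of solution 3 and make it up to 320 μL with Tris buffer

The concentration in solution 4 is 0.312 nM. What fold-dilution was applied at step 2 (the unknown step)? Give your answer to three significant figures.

Step 1: 5-fold → factor 5
Step 2: unknown factor x
Step 3: 50 μL + 50 μL = 100 μL total → factor 100/50 = 2
Step 4: 20 μL brought to 320 μL → factor 320/20 = 16
Product of known-step factors = 160
Overall factor = 5.00 μM / (0.312 nM) = 16026
x = 16026 / 160 = 100

100-fold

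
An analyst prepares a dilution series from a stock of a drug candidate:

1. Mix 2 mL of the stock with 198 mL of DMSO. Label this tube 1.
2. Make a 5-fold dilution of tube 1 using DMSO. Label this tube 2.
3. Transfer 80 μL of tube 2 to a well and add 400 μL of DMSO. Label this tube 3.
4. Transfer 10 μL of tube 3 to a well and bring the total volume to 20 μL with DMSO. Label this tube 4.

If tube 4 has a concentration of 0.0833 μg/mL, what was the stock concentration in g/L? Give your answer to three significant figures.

0.500 g/L

Step 1: 2 mL + 198 mL = 200 mL total → factor 200/2 = 100
Step 2: 5-fold → factor 5
Step 3: 80 μL + 400 μL = 480 μL total → factor 480/80 = 6
Step 4: 10 μL brought to 20 μL → factor 20/10 = 2
Overall dilution factor = 100 × 5 × 6 × 2 = 6000
Stock = 0.0833 μg/mL × 6000 = 499.8 μg/mL = 0.500 g/L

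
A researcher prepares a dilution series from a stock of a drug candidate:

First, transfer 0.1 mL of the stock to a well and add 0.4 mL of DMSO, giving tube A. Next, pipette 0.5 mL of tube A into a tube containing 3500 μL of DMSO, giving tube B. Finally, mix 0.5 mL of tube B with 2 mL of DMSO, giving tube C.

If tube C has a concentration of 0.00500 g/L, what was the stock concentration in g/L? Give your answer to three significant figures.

Step 1: 0.1 mL + 0.4 mL = 0.5 mL total → factor 0.5/0.1 = 5
Step 2: 0.5 mL + 3500 μL = 4 mL total → factor 4/0.5 = 8
Step 3: 0.5 mL + 2 mL = 2.5 mL total → factor 2.5/0.5 = 5
Overall dilution factor = 5 × 8 × 5 = 200
Stock = 0.00500 g/L × 200 = 1.00 g/L

1.00 g/L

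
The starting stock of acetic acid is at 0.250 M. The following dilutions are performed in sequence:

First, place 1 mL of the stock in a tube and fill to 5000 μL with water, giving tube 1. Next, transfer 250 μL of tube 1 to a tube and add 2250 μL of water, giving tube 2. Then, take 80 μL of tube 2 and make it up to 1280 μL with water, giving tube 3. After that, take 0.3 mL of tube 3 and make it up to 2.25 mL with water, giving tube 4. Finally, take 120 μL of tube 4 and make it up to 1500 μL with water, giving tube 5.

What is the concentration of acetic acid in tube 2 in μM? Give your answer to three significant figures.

5.00 × 10^3 μM

Step 1: 1 mL brought to 5000 μL → factor 5/1 = 5
Step 2: 250 μL + 2250 μL = 2500 μL total → factor 2500/250 = 10
Dilution factor through tube 2 = 5 × 10 = 50
[tube 2] = 0.250 M / 50 = 0.005000 M = 5.00 × 10^3 μM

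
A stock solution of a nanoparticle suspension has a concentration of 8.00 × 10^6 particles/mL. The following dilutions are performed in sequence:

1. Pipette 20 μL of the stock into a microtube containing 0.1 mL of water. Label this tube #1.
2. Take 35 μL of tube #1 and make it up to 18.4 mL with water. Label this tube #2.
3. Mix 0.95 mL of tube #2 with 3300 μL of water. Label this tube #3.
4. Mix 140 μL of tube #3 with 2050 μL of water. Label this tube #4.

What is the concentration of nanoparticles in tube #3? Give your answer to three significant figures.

567 particles/mL

Step 1: 20 μL + 0.1 mL = 120 μL total → factor 120/20 = 6
Step 2: 35 μL brought to 18.4 mL → factor 18400/35 = 525.71
Step 3: 0.95 mL + 3300 μL = 4.25 mL total → factor 4.25/0.95 = 4.4737
Dilution factor through tube #3 = 6 × 525.71 × 4.4737 = 14111
[tube #3] = 8.00 × 10^6 particles/mL / 14111 = 567 particles/mL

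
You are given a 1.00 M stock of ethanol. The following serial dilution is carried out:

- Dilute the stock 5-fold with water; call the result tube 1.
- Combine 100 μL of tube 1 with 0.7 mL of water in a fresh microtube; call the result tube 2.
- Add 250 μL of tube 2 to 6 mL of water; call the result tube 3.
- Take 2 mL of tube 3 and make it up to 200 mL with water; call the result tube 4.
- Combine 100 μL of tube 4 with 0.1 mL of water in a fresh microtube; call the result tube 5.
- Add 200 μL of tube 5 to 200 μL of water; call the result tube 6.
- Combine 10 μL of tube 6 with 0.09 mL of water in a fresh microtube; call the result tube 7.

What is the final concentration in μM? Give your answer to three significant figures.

Step 1: 5-fold → factor 5
Step 2: 100 μL + 0.7 mL = 800 μL total → factor 800/100 = 8
Step 3: 250 μL + 6 mL = 6250 μL total → factor 6250/250 = 25
Step 4: 2 mL brought to 200 mL → factor 200/2 = 100
Step 5: 100 μL + 0.1 mL = 200 μL total → factor 200/100 = 2
Step 6: 200 μL + 200 μL = 400 μL total → factor 400/200 = 2
Step 7: 10 μL + 0.09 mL = 100 μL total → factor 100/10 = 10
Overall dilution factor = 5 × 8 × 25 × 100 × 2 × 2 × 10 = 4 × 10^6
Final = 1.00 M / 4 × 10^6 = 2.500 × 10^-7 M = 0.250 μM

0.250 μM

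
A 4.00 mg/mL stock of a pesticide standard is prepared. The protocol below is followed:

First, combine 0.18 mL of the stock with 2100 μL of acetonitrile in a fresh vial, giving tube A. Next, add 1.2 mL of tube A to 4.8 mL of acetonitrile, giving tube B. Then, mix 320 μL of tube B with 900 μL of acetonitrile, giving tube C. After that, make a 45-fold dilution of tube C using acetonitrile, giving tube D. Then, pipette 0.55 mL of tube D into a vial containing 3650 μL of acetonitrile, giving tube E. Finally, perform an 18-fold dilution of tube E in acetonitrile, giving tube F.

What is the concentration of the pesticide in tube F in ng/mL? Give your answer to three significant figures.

Step 1: 0.18 mL + 2100 μL = 2.28 mL total → factor 2.28/0.18 = 12.667
Step 2: 1.2 mL + 4.8 mL = 6 mL total → factor 6/1.2 = 5
Step 3: 320 μL + 900 μL = 1220 μL total → factor 1220/320 = 3.8125
Step 4: 45-fold → factor 45
Step 5: 0.55 mL + 3650 μL = 4.2 mL total → factor 4.2/0.55 = 7.6364
Step 6: 18-fold → factor 18
Overall dilution factor = 12.667 × 5 × 3.8125 × 45 × 7.6364 × 18 = 1.4935 × 10^6
Final = 4.00 mg/mL / 1.4935 × 10^6 = 2.678 × 10^-6 mg/mL = 2.68 ng/mL

2.68 ng/mL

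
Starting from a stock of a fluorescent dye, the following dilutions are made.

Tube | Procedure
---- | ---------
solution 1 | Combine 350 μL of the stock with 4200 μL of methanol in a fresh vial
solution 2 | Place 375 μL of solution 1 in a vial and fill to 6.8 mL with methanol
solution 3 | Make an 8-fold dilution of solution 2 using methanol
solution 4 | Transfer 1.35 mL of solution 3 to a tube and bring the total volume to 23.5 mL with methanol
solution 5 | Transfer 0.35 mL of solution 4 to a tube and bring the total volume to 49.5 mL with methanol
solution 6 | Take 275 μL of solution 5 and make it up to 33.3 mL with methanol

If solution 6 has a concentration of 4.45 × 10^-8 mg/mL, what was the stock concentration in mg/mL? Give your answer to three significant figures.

Step 1: 350 μL + 4200 μL = 4550 μL total → factor 4550/350 = 13
Step 2: 375 μL brought to 6.8 mL → factor 6800/375 = 18.133
Step 3: 8-fold → factor 8
Step 4: 1.35 mL brought to 23.5 mL → factor 23.5/1.35 = 17.407
Step 5: 0.35 mL brought to 49.5 mL → factor 49.5/0.35 = 141.43
Step 6: 275 μL brought to 33.3 mL → factor 33300/275 = 121.09
Overall dilution factor = 13 × 18.133 × 8 × 17.407 × 141.43 × 121.09 = 5.622 × 10^8
Stock = 4.45 × 10^-8 mg/mL × 5.622 × 10^8 = 25.0 mg/mL

25.0 mg/mL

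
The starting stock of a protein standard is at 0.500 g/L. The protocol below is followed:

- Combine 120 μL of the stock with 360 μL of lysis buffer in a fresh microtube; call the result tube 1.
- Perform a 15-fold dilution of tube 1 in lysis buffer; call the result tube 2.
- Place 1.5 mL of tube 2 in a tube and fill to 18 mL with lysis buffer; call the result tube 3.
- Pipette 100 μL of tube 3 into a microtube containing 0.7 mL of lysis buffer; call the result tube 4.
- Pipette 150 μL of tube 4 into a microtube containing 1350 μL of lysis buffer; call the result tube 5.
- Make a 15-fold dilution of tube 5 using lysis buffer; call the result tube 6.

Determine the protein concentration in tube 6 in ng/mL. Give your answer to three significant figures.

Step 1: 120 μL + 360 μL = 480 μL total → factor 480/120 = 4
Step 2: 15-fold → factor 15
Step 3: 1.5 mL brought to 18 mL → factor 18/1.5 = 12
Step 4: 100 μL + 0.7 mL = 800 μL total → factor 800/100 = 8
Step 5: 150 μL + 1350 μL = 1500 μL total → factor 1500/150 = 10
Step 6: 15-fold → factor 15
Overall dilution factor = 4 × 15 × 12 × 8 × 10 × 15 = 8.64 × 10^5
Final = 0.500 g/L / 8.64 × 10^5 = 5.787 × 10^-7 g/L = 0.579 ng/mL

0.579 ng/mL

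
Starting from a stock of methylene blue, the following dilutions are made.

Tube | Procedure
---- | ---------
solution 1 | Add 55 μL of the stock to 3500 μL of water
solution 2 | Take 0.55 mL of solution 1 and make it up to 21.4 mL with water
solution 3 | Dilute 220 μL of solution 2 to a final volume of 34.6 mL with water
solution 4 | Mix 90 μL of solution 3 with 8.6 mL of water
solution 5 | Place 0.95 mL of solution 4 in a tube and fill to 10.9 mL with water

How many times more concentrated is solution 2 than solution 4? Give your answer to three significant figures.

1.52 × 10^4

Step 1: 55 μL + 3500 μL = 3555 μL total → factor 3555/55 = 64.636
Step 2: 0.55 mL brought to 21.4 mL → factor 21.4/0.55 = 38.909
Step 3: 220 μL brought to 34.6 mL → factor 34600/220 = 157.27
Step 4: 90 μL + 8.6 mL = 8690 μL total → factor 8690/90 = 96.556
Dilution factor to solution 2 = 2514.9; to solution 4 = 3.8191 × 10^7
[solution 2]/[solution 4] = (factor to solution 4)/(factor to solution 2) = 3.8191 × 10^7/2514.9 = 1.52 × 10^4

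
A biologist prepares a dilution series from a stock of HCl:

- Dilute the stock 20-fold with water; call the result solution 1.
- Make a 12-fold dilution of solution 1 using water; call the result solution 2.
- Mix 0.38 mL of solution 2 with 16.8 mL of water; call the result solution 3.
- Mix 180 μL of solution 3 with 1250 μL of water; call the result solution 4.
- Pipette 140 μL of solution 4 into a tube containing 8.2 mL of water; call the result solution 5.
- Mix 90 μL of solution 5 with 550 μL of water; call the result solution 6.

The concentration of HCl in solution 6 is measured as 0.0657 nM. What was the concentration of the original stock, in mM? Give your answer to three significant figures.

2.40 mM

Step 1: 20-fold → factor 20
Step 2: 12-fold → factor 12
Step 3: 0.38 mL + 16.8 mL = 17.18 mL total → factor 17.18/0.38 = 45.211
Step 4: 180 μL + 1250 μL = 1430 μL total → factor 1430/180 = 7.9444
Step 5: 140 μL + 8.2 mL = 8340 μL total → factor 8340/140 = 59.571
Step 6: 90 μL + 550 μL = 640 μL total → factor 640/90 = 7.1111
Overall dilution factor = 20 × 12 × 45.211 × 7.9444 × 59.571 × 7.1111 = 3.6517 × 10^7
Stock = 0.0657 nM × 3.6517 × 10^7 = 2.399 × 10^6 nM = 2.40 mM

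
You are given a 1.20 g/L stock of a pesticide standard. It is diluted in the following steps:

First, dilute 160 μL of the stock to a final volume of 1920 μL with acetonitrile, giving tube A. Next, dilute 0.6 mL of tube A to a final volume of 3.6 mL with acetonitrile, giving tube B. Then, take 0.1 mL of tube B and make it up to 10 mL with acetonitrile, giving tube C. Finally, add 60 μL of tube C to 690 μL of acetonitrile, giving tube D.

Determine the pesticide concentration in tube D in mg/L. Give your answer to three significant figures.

Step 1: 160 μL brought to 1920 μL → factor 1920/160 = 12
Step 2: 0.6 mL brought to 3.6 mL → factor 3.6/0.6 = 6
Step 3: 0.1 mL brought to 10 mL → factor 10/0.1 = 100
Step 4: 60 μL + 690 μL = 750 μL total → factor 750/60 = 12.5
Overall dilution factor = 12 × 6 × 100 × 12.5 = 90000
Final = 1.20 g/L / 90000 = 1.333 × 10^-5 g/L = 0.0133 mg/L

0.0133 mg/L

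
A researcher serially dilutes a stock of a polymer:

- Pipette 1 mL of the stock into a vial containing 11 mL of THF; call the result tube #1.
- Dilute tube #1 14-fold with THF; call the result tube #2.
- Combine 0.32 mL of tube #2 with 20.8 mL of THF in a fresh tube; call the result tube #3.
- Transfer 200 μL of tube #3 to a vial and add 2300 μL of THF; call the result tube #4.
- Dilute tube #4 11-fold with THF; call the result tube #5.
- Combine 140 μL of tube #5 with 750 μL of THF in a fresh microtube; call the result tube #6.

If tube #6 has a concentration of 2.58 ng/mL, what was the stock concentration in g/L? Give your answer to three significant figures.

Step 1: 1 mL + 11 mL = 12 mL total → factor 12/1 = 12
Step 2: 14-fold → factor 14
Step 3: 0.32 mL + 20.8 mL = 21.12 mL total → factor 21.12/0.32 = 66
Step 4: 200 μL + 2300 μL = 2500 μL total → factor 2500/200 = 12.5
Step 5: 11-fold → factor 11
Step 6: 140 μL + 750 μL = 890 μL total → factor 890/140 = 6.3571
Overall dilution factor = 12 × 14 × 66 × 12.5 × 11 × 6.3571 = 9.6921 × 10^6
Stock = 2.58 ng/mL × 9.6921 × 10^6 = 2.501 × 10^7 ng/mL = 25.0 g/L

25.0 g/L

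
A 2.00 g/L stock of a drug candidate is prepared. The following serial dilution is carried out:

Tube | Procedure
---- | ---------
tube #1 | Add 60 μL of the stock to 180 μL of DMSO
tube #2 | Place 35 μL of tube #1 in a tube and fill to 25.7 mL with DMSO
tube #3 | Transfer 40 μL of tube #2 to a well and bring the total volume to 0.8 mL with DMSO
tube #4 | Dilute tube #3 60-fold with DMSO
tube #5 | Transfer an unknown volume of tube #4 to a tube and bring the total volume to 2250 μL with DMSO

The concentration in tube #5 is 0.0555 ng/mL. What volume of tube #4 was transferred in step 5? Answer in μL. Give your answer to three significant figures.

Step 1: 60 μL + 180 μL = 240 μL total → factor 240/60 = 4
Step 2: 35 μL brought to 25.7 mL → factor 25700/35 = 734.29
Step 3: 40 μL brought to 0.8 mL → factor 800/40 = 20
Step 4: 60-fold → factor 60
Step 5: v brought to 2250 μL → factor = 2250 μL/v
Product of known-step factors = 3.5246 × 10^6
Overall factor = 2.00 g/L / (0.0555 ng/mL) = 3.6036 × 10^7
Step-5 factor = 3.6036 × 10^7 / 3.5246 × 10^6 = 10.224
v = 2250 μL / 10.224 = 220 μL

220 μL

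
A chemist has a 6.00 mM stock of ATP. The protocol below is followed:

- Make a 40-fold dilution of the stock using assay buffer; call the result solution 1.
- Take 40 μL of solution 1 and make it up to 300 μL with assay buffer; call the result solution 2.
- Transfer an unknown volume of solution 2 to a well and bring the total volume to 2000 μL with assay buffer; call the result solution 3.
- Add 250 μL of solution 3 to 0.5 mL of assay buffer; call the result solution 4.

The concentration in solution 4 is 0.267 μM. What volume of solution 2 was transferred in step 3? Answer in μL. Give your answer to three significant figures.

Step 1: 40-fold → factor 40
Step 2: 40 μL brought to 300 μL → factor 300/40 = 7.5
Step 3: v brought to 2000 μL → factor = 2000 μL/v
Step 4: 250 μL + 0.5 mL = 750 μL total → factor 750/250 = 3
Product of known-step factors = 900
Overall factor = 6.00 mM / (0.267 μM) = 22472
Step-3 factor = 22472 / 900 = 24.969
v = 2000 μL / 24.969 = 80.1 μL

80.1 μL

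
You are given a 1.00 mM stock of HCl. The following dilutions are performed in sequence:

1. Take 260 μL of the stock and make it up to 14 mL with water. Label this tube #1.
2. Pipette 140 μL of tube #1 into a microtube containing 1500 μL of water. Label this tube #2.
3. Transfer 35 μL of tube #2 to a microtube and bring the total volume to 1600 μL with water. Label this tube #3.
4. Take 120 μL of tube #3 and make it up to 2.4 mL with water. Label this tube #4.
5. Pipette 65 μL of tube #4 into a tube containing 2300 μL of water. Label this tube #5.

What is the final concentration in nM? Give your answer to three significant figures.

Step 1: 260 μL brought to 14 mL → factor 14000/260 = 53.846
Step 2: 140 μL + 1500 μL = 1640 μL total → factor 1640/140 = 11.714
Step 3: 35 μL brought to 1600 μL → factor 1600/35 = 45.714
Step 4: 120 μL brought to 2.4 mL → factor 2400/120 = 20
Step 5: 65 μL + 2300 μL = 2365 μL total → factor 2365/65 = 36.385
Overall dilution factor = 53.846 × 11.714 × 45.714 × 20 × 36.385 = 2.0983 × 10^7
Final = 1.00 mM / 2.0983 × 10^7 = 4.766 × 10^-8 mM = 0.0477 nM

0.0477 nM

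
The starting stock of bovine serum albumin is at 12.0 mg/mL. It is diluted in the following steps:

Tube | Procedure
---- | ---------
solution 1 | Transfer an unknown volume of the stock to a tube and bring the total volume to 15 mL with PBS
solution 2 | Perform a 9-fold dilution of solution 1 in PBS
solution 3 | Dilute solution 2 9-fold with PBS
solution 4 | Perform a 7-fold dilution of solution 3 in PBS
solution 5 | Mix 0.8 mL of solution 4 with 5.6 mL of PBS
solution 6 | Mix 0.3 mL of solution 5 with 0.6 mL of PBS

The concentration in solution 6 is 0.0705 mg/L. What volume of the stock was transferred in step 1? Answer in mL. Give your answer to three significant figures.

1.20 mL

Step 1: v brought to 15 mL → factor = 15 mL/v
Step 2: 9-fold → factor 9
Step 3: 9-fold → factor 9
Step 4: 7-fold → factor 7
Step 5: 0.8 mL + 5.6 mL = 6.4 mL total → factor 6.4/0.8 = 8
Step 6: 0.3 mL + 0.6 mL = 0.9 mL total → factor 0.9/0.3 = 3
Product of known-step factors = 13608
Overall factor = 12.0 mg/mL / (0.0705 mg/L) = 1.7021 × 10^5
Step-1 factor = 1.7021 × 10^5 / 13608 = 12.508
v = 15 mL / 12.508 = 1.20 mL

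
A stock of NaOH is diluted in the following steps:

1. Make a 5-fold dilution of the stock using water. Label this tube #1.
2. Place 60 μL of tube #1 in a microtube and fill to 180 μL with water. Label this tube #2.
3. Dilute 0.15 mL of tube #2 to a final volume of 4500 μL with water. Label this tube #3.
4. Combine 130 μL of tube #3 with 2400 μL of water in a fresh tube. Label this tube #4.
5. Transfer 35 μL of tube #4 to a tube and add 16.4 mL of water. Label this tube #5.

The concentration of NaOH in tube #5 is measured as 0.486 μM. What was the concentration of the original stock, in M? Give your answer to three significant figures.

2.00 M

Step 1: 5-fold → factor 5
Step 2: 60 μL brought to 180 μL → factor 180/60 = 3
Step 3: 0.15 mL brought to 4500 μL → factor 4.5/0.15 = 30
Step 4: 130 μL + 2400 μL = 2530 μL total → factor 2530/130 = 19.462
Step 5: 35 μL + 16.4 mL = 16435 μL total → factor 16435/35 = 469.57
Overall dilution factor = 5 × 3 × 30 × 19.462 × 469.57 = 4.1124 × 10^6
Stock = 0.486 μM × 4.1124 × 10^6 = 1.999 × 10^6 μM = 2.00 M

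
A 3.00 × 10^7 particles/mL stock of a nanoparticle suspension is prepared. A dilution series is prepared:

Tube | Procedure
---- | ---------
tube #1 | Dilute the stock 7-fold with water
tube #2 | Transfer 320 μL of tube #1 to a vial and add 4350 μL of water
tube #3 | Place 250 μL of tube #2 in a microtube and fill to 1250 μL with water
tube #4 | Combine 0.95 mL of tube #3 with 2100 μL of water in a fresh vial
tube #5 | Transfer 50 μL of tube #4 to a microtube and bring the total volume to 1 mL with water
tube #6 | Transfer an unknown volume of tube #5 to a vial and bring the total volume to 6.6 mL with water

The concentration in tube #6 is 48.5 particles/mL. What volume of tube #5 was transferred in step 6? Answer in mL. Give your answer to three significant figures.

0.350 mL

Step 1: 7-fold → factor 7
Step 2: 320 μL + 4350 μL = 4670 μL total → factor 4670/320 = 14.594
Step 3: 250 μL brought to 1250 μL → factor 1250/250 = 5
Step 4: 0.95 mL + 2100 μL = 3.05 mL total → factor 3.05/0.95 = 3.2105
Step 5: 50 μL brought to 1 mL → factor 1000/50 = 20
Step 6: v brought to 6.6 mL → factor = 6.6 mL/v
Product of known-step factors = 32798
Overall factor = 3.00 × 10^7 particles/mL / (48.5 particles/mL) = 6.1856 × 10^5
Step-6 factor = 6.1856 × 10^5 / 32798 = 18.86
v = 6.6 mL / 18.86 = 0.350 mL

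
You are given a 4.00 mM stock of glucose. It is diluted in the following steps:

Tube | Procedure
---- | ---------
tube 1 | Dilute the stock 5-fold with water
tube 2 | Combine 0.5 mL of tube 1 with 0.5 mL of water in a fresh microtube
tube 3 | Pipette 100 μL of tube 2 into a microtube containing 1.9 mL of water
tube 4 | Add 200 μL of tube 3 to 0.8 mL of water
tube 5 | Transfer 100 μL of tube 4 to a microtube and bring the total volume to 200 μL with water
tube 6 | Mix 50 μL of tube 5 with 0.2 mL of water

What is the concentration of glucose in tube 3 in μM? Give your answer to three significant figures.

20.0 μM

Step 1: 5-fold → factor 5
Step 2: 0.5 mL + 0.5 mL = 1 mL total → factor 1/0.5 = 2
Step 3: 100 μL + 1.9 mL = 2000 μL total → factor 2000/100 = 20
Dilution factor through tube 3 = 5 × 2 × 20 = 200
[tube 3] = 4.00 mM / 200 = 0.02000 mM = 20.0 μM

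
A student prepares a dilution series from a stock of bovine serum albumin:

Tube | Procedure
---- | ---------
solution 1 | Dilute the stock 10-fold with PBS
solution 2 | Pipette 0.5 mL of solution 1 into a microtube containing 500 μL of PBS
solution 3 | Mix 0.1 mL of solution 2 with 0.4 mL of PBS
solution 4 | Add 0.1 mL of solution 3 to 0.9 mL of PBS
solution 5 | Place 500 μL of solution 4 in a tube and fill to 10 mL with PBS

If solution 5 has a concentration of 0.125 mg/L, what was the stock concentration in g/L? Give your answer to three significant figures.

Step 1: 10-fold → factor 10
Step 2: 0.5 mL + 500 μL = 1 mL total → factor 1/0.5 = 2
Step 3: 0.1 mL + 0.4 mL = 0.5 mL total → factor 0.5/0.1 = 5
Step 4: 0.1 mL + 0.9 mL = 1 mL total → factor 1/0.1 = 10
Step 5: 500 μL brought to 10 mL → factor 10000/500 = 20
Overall dilution factor = 10 × 2 × 5 × 10 × 20 = 20000
Stock = 0.125 mg/L × 20000 = 2500 mg/L = 2.50 g/L

2.50 g/L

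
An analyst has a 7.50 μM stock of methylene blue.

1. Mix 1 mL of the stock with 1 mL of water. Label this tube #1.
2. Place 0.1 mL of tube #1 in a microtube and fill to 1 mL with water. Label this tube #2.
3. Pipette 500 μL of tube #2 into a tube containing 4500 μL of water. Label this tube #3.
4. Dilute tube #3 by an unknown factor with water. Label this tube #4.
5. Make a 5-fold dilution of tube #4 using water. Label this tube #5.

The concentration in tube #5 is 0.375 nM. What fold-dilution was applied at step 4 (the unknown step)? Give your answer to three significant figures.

Step 1: 1 mL + 1 mL = 2 mL total → factor 2/1 = 2
Step 2: 0.1 mL brought to 1 mL → factor 1/0.1 = 10
Step 3: 500 μL + 4500 μL = 5000 μL total → factor 5000/500 = 10
Step 4: unknown factor x
Step 5: 5-fold → factor 5
Product of known-step factors = 1000
Overall factor = 7.50 μM / (0.375 nM) = 20000
x = 20000 / 1000 = 20.0

20.0-fold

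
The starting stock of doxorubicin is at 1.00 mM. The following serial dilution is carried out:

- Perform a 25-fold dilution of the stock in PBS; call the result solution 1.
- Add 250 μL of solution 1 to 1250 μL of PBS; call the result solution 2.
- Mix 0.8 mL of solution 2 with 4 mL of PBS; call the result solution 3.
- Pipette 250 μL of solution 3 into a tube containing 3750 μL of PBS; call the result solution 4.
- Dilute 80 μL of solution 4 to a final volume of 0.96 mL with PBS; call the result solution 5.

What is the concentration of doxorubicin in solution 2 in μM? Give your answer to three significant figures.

6.67 μM

Step 1: 25-fold → factor 25
Step 2: 250 μL + 1250 μL = 1500 μL total → factor 1500/250 = 6
Dilution factor through solution 2 = 25 × 6 = 150
[solution 2] = 1.00 mM / 150 = 0.006667 mM = 6.67 μM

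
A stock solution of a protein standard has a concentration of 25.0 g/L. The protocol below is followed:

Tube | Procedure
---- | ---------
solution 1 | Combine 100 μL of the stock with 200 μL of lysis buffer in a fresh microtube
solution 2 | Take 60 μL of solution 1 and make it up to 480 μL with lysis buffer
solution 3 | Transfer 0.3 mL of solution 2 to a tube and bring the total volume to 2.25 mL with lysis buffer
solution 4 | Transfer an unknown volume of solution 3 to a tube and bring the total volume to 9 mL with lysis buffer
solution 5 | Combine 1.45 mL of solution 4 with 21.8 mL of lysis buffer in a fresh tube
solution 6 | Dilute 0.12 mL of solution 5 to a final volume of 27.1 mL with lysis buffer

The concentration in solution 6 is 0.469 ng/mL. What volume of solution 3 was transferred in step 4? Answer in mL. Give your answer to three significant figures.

0.110 mL

Step 1: 100 μL + 200 μL = 300 μL total → factor 300/100 = 3
Step 2: 60 μL brought to 480 μL → factor 480/60 = 8
Step 3: 0.3 mL brought to 2.25 mL → factor 2.25/0.3 = 7.5
Step 4: v brought to 9 mL → factor = 9 mL/v
Step 5: 1.45 mL + 21.8 mL = 23.25 mL total → factor 23.25/1.45 = 16.034
Step 6: 0.12 mL brought to 27.1 mL → factor 27.1/0.12 = 225.83
Product of known-step factors = 6.518 × 10^5
Overall factor = 25.0 g/L / (0.469 ng/mL) = 5.3305 × 10^7
Step-4 factor = 5.3305 × 10^7 / 6.518 × 10^5 = 81.781
v = 9 mL / 81.781 = 0.110 mL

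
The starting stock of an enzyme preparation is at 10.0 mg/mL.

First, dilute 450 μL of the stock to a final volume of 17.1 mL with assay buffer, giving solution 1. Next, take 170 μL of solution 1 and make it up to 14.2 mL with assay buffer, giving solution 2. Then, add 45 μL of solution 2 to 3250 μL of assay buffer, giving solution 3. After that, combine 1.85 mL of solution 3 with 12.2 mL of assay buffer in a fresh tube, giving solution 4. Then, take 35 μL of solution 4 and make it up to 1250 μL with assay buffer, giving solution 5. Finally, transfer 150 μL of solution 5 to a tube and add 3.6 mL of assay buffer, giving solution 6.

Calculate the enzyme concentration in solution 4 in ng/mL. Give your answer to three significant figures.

5.67 ng/mL

Step 1: 450 μL brought to 17.1 mL → factor 17100/450 = 38
Step 2: 170 μL brought to 14.2 mL → factor 14200/170 = 83.529
Step 3: 45 μL + 3250 μL = 3295 μL total → factor 3295/45 = 73.222
Step 4: 1.85 mL + 12.2 mL = 14.05 mL total → factor 14.05/1.85 = 7.5946
Dilution factor through solution 4 = 38 × 83.529 × 73.222 × 7.5946 = 1.7651 × 10^6
[solution 4] = 10.0 mg/mL / 1.7651 × 10^6 = 5.665 × 10^-6 mg/mL = 5.67 ng/mL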